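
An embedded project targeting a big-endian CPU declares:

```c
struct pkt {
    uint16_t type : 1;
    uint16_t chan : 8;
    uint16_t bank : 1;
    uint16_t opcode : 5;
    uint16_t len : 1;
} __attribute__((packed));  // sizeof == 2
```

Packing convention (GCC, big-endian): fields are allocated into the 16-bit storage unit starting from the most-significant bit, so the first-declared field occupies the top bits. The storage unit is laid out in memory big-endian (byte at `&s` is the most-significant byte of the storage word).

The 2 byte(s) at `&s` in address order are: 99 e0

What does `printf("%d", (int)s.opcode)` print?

16

[0]=0x99 [1]=0xe0 (big-endian) → word 0x99e0
type:1 @ bit 15 → (0x99e0>>15)&0x1 = 0x1
chan:8 @ bit 7 → (0x99e0>>7)&0xff = 0x33
bank:1 @ bit 6 → (0x99e0>>6)&0x1 = 0x1
opcode:5 @ bit 1 → (0x99e0>>1)&0x1f = 0x10  ←
len:1 @ bit 0 → (0x99e0>>0)&0x1 = 0x0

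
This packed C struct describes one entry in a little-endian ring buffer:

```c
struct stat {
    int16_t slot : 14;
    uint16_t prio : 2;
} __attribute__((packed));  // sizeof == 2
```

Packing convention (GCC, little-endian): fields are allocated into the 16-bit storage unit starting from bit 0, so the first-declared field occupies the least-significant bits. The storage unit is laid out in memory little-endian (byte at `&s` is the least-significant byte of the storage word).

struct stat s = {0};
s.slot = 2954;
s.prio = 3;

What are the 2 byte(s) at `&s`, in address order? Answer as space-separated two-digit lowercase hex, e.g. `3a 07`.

8a cb

slot (14b) val=2954 bits=0xb8a at bit 0: 0x0b8a
prio (2b) val=3 bits=0x3 at bit 14: 0xcb8a
word = 0xcb8a → little-endian bytes:
  [0]=0x8a  [1]=0xcb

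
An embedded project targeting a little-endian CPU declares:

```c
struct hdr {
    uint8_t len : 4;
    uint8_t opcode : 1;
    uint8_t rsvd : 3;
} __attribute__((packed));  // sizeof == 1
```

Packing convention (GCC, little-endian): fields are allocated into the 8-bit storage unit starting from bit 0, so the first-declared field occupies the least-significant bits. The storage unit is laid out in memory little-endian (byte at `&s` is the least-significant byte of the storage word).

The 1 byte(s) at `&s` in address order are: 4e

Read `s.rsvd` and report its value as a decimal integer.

2

[0]=0x4e (little-endian) → word 0x4e
len:4 @ bit 0 → (0x4e>>0)&0xf = 0xe
opcode:1 @ bit 4 → (0x4e>>4)&0x1 = 0x0
rsvd:3 @ bit 5 → (0x4e>>5)&0x7 = 0x2  ←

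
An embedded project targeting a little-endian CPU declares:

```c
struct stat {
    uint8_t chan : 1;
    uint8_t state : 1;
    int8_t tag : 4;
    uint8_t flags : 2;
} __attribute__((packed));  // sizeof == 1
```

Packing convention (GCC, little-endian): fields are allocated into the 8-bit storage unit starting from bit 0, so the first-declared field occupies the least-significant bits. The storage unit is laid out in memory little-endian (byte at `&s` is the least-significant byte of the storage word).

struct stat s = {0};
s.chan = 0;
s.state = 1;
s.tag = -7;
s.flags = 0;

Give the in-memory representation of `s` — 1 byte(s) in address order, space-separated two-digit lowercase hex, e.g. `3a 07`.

26

[0+:1] chan=0 & 0x1 = 0x0; word=0x00
[1+:1] state=1 & 0x1 = 0x1; word=0x02
[2+:4] tag=-7 & 0xf = 0x9; word=0x26
[6+:2] flags=0 & 0x3 = 0x0; word=0x26
word = 0x26 → little-endian bytes:
  [0]=0x26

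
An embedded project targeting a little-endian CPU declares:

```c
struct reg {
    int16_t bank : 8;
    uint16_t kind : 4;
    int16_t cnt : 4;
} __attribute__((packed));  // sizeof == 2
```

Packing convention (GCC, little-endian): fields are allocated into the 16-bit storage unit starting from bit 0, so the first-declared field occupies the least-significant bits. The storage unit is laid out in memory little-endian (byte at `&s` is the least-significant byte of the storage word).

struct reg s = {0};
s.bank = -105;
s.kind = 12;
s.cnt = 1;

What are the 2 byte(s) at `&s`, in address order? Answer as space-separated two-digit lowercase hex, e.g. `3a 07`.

bank:8 = -105 → 0x97 << 0 → word 0x0097
kind:4 = 12 → 0xc << 8 → word 0x0c97
cnt:4 = 1 → 0x1 << 12 → word 0x1c97
word = 0x1c97 → little-endian bytes:
  [0]=0x97  [1]=0x1c

97 1c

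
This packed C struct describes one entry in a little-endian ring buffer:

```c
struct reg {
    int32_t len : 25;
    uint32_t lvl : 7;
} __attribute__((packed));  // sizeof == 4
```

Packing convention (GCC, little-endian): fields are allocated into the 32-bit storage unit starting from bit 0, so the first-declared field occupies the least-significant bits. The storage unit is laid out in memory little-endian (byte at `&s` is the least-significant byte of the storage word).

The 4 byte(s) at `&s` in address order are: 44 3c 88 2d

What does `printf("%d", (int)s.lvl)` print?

[0]=0x44 [1]=0x3c [2]=0x88 [3]=0x2d (little-endian) → word 0x2d883c44
len [0+:25] = (word>>0) & 0x1ffffff = 25705540
lvl [25+:7] = (word>>25) & 0x7f = 22  ←

22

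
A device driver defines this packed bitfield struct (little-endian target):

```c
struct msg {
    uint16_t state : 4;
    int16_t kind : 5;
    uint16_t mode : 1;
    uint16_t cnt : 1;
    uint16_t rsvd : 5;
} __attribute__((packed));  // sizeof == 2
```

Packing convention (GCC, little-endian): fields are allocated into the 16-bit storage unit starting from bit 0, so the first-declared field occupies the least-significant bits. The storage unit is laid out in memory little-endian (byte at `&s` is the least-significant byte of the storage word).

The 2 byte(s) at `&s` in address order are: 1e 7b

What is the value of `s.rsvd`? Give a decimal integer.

15

[0]=0x1e [1]=0x7b (little-endian) → word 0x7b1e
state [0+:4] = (word>>0) & 0xf = 14
kind [4+:5] = (word>>4) & 0x1f = 17
mode [9+:1] = (word>>9) & 0x1 = 1
cnt [10+:1] = (word>>10) & 0x1 = 0
rsvd [11+:5] = (word>>11) & 0x1f = 15  ←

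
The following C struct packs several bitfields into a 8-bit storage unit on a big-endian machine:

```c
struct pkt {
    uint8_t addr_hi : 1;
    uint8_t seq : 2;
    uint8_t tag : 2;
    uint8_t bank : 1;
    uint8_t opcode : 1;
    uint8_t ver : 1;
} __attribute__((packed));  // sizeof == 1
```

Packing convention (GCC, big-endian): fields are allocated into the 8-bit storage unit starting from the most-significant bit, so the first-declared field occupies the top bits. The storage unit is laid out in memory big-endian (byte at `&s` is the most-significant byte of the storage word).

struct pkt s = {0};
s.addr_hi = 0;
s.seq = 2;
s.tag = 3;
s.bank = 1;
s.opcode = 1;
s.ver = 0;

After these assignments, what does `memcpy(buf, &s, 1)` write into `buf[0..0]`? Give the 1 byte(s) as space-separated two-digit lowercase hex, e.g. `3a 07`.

addr_hi:1 = 0 → 0x0 << 7 → word 0x00
seq:2 = 2 → 0x2 << 5 → word 0x40
tag:2 = 3 → 0x3 << 3 → word 0x58
bank:1 = 1 → 0x1 << 2 → word 0x5c
opcode:1 = 1 → 0x1 << 1 → word 0x5e
ver:1 = 0 → 0x0 << 0 → word 0x5e
word = 0x5e → big-endian bytes:
  [0]=0x5e

5e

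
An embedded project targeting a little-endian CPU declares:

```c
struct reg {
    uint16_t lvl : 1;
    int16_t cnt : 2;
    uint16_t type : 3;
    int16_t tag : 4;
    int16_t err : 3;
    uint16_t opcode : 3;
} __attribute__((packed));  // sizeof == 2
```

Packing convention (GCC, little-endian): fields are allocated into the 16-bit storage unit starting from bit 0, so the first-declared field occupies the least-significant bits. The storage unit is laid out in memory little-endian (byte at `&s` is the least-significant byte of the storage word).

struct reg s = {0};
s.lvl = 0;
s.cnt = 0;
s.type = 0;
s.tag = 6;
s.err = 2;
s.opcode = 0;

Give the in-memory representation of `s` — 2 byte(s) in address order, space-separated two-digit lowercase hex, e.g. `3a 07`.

lvl (1b) val=0 bits=0x0 at bit 0: 0x0000
cnt (2b) val=0 bits=0x0 at bit 1: 0x0000
type (3b) val=0 bits=0x0 at bit 3: 0x0000
tag (4b) val=6 bits=0x6 at bit 6: 0x0180
err (3b) val=2 bits=0x2 at bit 10: 0x0980
opcode (3b) val=0 bits=0x0 at bit 13: 0x0980
word = 0x0980 → little-endian bytes:
  [0]=0x80  [1]=0x09

80 09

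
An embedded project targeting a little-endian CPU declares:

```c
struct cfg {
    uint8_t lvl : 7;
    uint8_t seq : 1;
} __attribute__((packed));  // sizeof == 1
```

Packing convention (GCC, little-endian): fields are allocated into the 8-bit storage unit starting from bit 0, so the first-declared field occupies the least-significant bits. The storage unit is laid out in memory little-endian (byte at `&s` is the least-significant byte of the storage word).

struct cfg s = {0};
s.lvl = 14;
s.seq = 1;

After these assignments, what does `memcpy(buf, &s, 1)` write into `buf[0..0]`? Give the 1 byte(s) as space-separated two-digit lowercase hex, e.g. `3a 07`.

8e

[0+:7] lvl=14 & 0x7f = 0xe; word=0x0e
[7+:1] seq=1 & 0x1 = 0x1; word=0x8e
word = 0x8e → little-endian bytes:
  [0]=0x8e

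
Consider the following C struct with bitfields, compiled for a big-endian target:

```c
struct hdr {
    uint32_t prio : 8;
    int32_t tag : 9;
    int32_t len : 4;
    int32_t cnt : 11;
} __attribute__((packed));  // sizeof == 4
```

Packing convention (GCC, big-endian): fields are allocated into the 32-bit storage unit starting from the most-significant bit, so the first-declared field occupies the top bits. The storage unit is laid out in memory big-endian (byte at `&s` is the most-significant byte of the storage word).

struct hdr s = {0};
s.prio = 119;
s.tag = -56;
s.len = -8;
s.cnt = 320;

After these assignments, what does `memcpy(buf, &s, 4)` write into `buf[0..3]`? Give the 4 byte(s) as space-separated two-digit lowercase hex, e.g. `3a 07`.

[24+:8] prio=119 & 0xff = 0x77; word=0x77000000
[15+:9] tag=-56 & 0x1ff = 0x1c8; word=0x77e40000
[11+:4] len=-8 & 0xf = 0x8; word=0x77e44000
[0+:11] cnt=320 & 0x7ff = 0x140; word=0x77e44140
word = 0x77e44140 → big-endian bytes:
  [0]=0x77  [1]=0xe4  [2]=0x41  [3]=0x40

77 e4 41 40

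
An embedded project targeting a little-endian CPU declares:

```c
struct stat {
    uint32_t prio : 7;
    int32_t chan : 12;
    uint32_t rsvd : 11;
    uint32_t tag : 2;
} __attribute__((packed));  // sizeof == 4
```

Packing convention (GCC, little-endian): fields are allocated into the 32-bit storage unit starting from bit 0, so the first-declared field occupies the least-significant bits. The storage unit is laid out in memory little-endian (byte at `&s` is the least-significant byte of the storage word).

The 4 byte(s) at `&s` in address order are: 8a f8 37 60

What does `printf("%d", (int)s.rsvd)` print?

1030

[0]=0x8a [1]=0xf8 [2]=0x37 [3]=0x60 (little-endian) → word 0x6037f88a
prio:7 @ bit 0 → (0x6037f88a>>0)&0x7f = 0xa
chan:12 @ bit 7 → (0x6037f88a>>7)&0xfff = 0xff1
rsvd:11 @ bit 19 → (0x6037f88a>>19)&0x7ff = 0x406  ←
tag:2 @ bit 30 → (0x6037f88a>>30)&0x3 = 0x1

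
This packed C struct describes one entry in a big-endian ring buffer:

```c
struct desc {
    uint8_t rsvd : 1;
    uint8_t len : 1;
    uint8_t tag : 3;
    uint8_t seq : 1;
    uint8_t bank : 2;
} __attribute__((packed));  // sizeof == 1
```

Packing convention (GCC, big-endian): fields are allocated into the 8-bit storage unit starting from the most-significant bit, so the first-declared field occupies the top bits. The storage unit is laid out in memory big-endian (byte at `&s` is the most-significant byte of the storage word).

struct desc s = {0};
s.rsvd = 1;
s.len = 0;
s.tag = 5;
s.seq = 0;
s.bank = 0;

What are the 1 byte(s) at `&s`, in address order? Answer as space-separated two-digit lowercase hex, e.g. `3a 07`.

a8

rsvd:1 = 1 → 0x1 << 7 → word 0x80
len:1 = 0 → 0x0 << 6 → word 0x80
tag:3 = 5 → 0x5 << 3 → word 0xa8
seq:1 = 0 → 0x0 << 2 → word 0xa8
bank:2 = 0 → 0x0 << 0 → word 0xa8
word = 0xa8 → big-endian bytes:
  [0]=0xa8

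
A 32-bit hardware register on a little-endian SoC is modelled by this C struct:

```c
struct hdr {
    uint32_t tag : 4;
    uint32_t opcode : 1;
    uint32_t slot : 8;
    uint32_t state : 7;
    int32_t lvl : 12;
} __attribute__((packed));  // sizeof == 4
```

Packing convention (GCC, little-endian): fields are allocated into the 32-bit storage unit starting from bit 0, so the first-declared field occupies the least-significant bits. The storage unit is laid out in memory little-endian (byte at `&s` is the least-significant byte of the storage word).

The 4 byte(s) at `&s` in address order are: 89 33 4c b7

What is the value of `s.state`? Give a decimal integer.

97

[0]=0x89 [1]=0x33 [2]=0x4c [3]=0xb7 (little-endian) → word 0xb74c3389
tag:4 @ bit 0 → (0xb74c3389>>0)&0xf = 0x9
opcode:1 @ bit 4 → (0xb74c3389>>4)&0x1 = 0x0
slot:8 @ bit 5 → (0xb74c3389>>5)&0xff = 0x9c
state:7 @ bit 13 → (0xb74c3389>>13)&0x7f = 0x61  ←
lvl:12 @ bit 20 → (0xb74c3389>>20)&0xfff = 0xb74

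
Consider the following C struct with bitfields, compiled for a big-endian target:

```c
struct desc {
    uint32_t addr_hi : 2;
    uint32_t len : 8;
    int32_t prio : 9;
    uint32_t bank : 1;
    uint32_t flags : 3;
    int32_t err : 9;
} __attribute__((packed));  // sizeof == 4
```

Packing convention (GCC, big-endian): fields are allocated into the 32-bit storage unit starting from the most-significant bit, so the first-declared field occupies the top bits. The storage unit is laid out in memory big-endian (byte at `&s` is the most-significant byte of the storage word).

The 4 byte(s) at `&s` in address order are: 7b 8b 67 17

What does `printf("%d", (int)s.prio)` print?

91

[0]=0x7b [1]=0x8b [2]=0x67 [3]=0x17 (big-endian) → word 0x7b8b6717
addr_hi [30+:2] = (word>>30) & 0x3 = 1
len [22+:8] = (word>>22) & 0xff = 238
prio [13+:9] = (word>>13) & 0x1ff = 91  ←
bank [12+:1] = (word>>12) & 0x1 = 0
flags [9+:3] = (word>>9) & 0x7 = 3
err [0+:9] = (word>>0) & 0x1ff = 279
prio signed 9b, MSB=0: value = 91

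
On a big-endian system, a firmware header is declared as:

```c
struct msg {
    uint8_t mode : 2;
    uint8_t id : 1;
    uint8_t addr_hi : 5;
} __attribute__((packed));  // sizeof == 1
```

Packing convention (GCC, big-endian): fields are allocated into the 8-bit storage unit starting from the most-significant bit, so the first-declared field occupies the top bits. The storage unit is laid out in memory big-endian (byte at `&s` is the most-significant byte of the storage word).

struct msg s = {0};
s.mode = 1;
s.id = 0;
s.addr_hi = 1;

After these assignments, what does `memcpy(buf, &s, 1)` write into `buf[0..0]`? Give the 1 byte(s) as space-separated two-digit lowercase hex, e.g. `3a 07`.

41

[6+:2] mode=1 & 0x3 = 0x1; word=0x40
[5+:1] id=0 & 0x1 = 0x0; word=0x40
[0+:5] addr_hi=1 & 0x1f = 0x1; word=0x41
word = 0x41 → big-endian bytes:
  [0]=0x41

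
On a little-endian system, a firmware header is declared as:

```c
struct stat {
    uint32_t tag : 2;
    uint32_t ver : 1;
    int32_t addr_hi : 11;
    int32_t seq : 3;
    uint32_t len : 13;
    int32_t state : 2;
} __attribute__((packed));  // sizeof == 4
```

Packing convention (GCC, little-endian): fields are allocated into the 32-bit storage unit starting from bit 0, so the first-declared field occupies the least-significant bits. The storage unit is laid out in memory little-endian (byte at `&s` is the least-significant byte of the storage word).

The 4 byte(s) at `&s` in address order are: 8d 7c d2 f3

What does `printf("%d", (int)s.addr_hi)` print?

-111

[0]=0x8d [1]=0x7c [2]=0xd2 [3]=0xf3 (little-endian) → word 0xf3d27c8d
tag:2 @ bit 0 → (0xf3d27c8d>>0)&0x3 = 0x1
ver:1 @ bit 2 → (0xf3d27c8d>>2)&0x1 = 0x1
addr_hi:11 @ bit 3 → (0xf3d27c8d>>3)&0x7ff = 0x791  ←
seq:3 @ bit 14 → (0xf3d27c8d>>14)&0x7 = 0x1
len:13 @ bit 17 → (0xf3d27c8d>>17)&0x1fff = 0x19e9
state:2 @ bit 30 → (0xf3d27c8d>>30)&0x3 = 0x3
addr_hi signed 11b, MSB=1: 1937 - 2048 = -111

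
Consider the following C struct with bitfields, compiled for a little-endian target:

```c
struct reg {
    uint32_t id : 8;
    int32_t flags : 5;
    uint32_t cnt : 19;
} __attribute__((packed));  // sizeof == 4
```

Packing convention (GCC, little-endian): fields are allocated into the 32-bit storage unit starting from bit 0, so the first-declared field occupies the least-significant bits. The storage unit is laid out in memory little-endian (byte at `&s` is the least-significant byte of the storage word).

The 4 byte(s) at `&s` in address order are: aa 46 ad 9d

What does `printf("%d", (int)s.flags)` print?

6

[0]=0xaa [1]=0x46 [2]=0xad [3]=0x9d (little-endian) → word 0x9dad46aa
id:8 @ bit 0 → (0x9dad46aa>>0)&0xff = 0xaa
flags:5 @ bit 8 → (0x9dad46aa>>8)&0x1f = 0x6  ←
cnt:19 @ bit 13 → (0x9dad46aa>>13)&0x7ffff = 0x4ed6a
flags signed 5b, MSB=0: value = 6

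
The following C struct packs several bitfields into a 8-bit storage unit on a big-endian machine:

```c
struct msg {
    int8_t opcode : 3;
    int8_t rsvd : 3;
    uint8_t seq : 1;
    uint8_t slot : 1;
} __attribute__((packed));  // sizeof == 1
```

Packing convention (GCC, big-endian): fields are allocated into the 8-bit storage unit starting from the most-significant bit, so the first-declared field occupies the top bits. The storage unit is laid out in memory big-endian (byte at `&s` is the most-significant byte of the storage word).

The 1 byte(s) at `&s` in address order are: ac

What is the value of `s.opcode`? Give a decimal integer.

-3

[0]=0xac (big-endian) → word 0xac
opcode:3 @ bit 5 → (0xac>>5)&0x7 = 0x5  ←
rsvd:3 @ bit 2 → (0xac>>2)&0x7 = 0x3
seq:1 @ bit 1 → (0xac>>1)&0x1 = 0x0
slot:1 @ bit 0 → (0xac>>0)&0x1 = 0x0
opcode signed 3b, MSB=1: 5 - 8 = -3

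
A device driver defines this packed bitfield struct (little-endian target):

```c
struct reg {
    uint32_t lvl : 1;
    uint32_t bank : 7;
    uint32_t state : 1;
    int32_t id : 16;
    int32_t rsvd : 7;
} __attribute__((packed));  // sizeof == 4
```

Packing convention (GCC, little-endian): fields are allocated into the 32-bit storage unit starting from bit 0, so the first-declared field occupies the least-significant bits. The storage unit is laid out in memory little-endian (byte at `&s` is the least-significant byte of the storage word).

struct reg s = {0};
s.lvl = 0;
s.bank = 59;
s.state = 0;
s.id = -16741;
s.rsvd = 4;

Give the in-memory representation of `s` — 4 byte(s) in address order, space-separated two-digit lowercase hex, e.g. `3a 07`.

lvl:1 = 0 → 0x0 << 0 → word 0x00000000
bank:7 = 59 → 0x3b << 1 → word 0x00000076
state:1 = 0 → 0x0 << 8 → word 0x00000076
id:16 = -16741 → 0xbe9b << 9 → word 0x017d3676
rsvd:7 = 4 → 0x4 << 25 → word 0x097d3676
word = 0x097d3676 → little-endian bytes:
  [0]=0x76  [1]=0x36  [2]=0x7d  [3]=0x09

76 36 7d 09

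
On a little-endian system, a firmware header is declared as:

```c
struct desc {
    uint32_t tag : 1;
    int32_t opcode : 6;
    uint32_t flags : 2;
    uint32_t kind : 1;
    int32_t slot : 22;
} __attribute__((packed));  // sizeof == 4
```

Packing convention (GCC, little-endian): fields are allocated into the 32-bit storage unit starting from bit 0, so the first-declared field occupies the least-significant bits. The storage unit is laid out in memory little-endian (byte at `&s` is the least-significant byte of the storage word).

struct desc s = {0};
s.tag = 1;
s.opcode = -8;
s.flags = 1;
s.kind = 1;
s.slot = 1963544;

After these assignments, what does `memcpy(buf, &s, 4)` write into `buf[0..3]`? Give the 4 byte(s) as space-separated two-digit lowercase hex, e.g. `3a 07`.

f1 62 d8 77

tag:1 = 1 → 0x1 << 0 → word 0x00000001
opcode:6 = -8 → 0x38 << 1 → word 0x00000071
flags:2 = 1 → 0x1 << 7 → word 0x000000f1
kind:1 = 1 → 0x1 << 9 → word 0x000002f1
slot:22 = 1963544 → 0x1df618 << 10 → word 0x77d862f1
word = 0x77d862f1 → little-endian bytes:
  [0]=0xf1  [1]=0x62  [2]=0xd8  [3]=0x77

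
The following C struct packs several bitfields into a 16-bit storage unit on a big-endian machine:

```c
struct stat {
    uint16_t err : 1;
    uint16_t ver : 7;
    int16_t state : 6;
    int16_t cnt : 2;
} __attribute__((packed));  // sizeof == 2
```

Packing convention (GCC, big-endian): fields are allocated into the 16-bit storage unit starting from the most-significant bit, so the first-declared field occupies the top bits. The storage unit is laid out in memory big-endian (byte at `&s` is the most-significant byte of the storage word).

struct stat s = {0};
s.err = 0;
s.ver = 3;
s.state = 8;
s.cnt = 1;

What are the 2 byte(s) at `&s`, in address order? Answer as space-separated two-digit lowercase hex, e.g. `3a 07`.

03 21

err (1b) val=0 bits=0x0 at bit 15: 0x0000
ver (7b) val=3 bits=0x3 at bit 8: 0x0300
state (6b) val=8 bits=0x8 at bit 2: 0x0320
cnt (2b) val=1 bits=0x1 at bit 0: 0x0321
word = 0x0321 → big-endian bytes:
  [0]=0x03  [1]=0x21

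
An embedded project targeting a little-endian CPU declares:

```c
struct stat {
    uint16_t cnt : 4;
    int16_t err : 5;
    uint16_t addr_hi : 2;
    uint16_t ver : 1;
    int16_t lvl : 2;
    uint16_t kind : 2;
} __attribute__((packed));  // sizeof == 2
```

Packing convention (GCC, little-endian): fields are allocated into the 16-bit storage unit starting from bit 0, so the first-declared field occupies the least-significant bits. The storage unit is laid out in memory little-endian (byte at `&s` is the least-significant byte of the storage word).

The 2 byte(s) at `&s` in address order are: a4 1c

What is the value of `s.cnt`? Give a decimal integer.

[0]=0xa4 [1]=0x1c (little-endian) → word 0x1ca4
cnt [0+:4] = (word>>0) & 0xf = 4  ←
err [4+:5] = (word>>4) & 0x1f = 10
addr_hi [9+:2] = (word>>9) & 0x3 = 2
ver [11+:1] = (word>>11) & 0x1 = 1
lvl [12+:2] = (word>>12) & 0x3 = 1
kind [14+:2] = (word>>14) & 0x3 = 0

4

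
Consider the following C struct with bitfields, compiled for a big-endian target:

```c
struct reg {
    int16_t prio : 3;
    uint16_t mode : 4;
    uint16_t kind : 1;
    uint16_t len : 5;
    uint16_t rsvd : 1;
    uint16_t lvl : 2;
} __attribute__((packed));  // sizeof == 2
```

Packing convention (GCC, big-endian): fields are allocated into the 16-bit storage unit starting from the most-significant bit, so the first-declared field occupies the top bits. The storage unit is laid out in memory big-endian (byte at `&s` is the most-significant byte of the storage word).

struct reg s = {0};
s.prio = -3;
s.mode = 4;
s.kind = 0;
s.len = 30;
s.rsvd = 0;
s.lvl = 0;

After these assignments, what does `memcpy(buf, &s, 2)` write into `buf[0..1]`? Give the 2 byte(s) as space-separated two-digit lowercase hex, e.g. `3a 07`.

a8 f0

prio:3 = -3 → 0x5 << 13 → word 0xa000
mode:4 = 4 → 0x4 << 9 → word 0xa800
kind:1 = 0 → 0x0 << 8 → word 0xa800
len:5 = 30 → 0x1e << 3 → word 0xa8f0
rsvd:1 = 0 → 0x0 << 2 → word 0xa8f0
lvl:2 = 0 → 0x0 << 0 → word 0xa8f0
word = 0xa8f0 → big-endian bytes:
  [0]=0xa8  [1]=0xf0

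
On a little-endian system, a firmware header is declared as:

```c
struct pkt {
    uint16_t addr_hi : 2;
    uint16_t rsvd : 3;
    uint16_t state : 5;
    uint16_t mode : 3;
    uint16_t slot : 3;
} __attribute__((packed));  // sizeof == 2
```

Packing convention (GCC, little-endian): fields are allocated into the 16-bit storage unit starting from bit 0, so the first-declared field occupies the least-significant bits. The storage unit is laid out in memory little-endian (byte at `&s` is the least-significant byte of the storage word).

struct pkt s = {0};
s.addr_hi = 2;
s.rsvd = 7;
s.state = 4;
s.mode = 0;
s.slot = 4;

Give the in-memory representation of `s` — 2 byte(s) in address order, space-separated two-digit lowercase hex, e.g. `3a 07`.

addr_hi:2 = 2 → 0x2 << 0 → word 0x0002
rsvd:3 = 7 → 0x7 << 2 → word 0x001e
state:5 = 4 → 0x4 << 5 → word 0x009e
mode:3 = 0 → 0x0 << 10 → word 0x009e
slot:3 = 4 → 0x4 << 13 → word 0x809e
word = 0x809e → little-endian bytes:
  [0]=0x9e  [1]=0x80

9e 80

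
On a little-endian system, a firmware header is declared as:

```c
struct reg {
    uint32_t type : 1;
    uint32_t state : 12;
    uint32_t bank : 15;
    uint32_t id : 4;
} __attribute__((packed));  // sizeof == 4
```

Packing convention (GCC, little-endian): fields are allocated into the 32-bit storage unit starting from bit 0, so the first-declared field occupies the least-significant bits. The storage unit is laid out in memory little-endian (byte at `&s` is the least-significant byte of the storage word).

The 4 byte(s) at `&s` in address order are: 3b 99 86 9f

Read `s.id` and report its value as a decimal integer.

[0]=0x3b [1]=0x99 [2]=0x86 [3]=0x9f (little-endian) → word 0x9f86993b
type [0+:1] = (word>>0) & 0x1 = 1
state [1+:12] = (word>>1) & 0xfff = 3229
bank [13+:15] = (word>>13) & 0x7fff = 31796
id [28+:4] = (word>>28) & 0xf = 9  ←

9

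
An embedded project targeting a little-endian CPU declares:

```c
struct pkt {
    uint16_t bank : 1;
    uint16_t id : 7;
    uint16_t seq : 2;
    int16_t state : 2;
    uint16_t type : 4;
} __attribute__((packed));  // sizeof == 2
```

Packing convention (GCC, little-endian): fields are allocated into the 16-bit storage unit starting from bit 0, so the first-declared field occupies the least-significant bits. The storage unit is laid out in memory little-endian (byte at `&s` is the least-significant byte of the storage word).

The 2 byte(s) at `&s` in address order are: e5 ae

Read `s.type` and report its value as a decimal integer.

[0]=0xe5 [1]=0xae (little-endian) → word 0xaee5
bank:1 @ bit 0 → (0xaee5>>0)&0x1 = 0x1
id:7 @ bit 1 → (0xaee5>>1)&0x7f = 0x72
seq:2 @ bit 8 → (0xaee5>>8)&0x3 = 0x2
state:2 @ bit 10 → (0xaee5>>10)&0x3 = 0x3
type:4 @ bit 12 → (0xaee5>>12)&0xf = 0xa  ←

10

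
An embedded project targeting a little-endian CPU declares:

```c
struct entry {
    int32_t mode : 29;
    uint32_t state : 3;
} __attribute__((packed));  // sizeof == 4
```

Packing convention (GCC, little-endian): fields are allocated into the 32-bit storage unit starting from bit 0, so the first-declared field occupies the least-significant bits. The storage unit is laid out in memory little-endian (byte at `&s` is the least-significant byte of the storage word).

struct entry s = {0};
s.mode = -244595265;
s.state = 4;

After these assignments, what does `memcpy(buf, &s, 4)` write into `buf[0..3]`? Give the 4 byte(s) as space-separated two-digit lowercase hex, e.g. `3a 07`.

[0+:29] mode=-244595265 & 0x1fffffff = 0x116bc5bf; word=0x116bc5bf
[29+:3] state=4 & 0x7 = 0x4; word=0x916bc5bf
word = 0x916bc5bf → little-endian bytes:
  [0]=0xbf  [1]=0xc5  [2]=0x6b  [3]=0x91

bf c5 6b 91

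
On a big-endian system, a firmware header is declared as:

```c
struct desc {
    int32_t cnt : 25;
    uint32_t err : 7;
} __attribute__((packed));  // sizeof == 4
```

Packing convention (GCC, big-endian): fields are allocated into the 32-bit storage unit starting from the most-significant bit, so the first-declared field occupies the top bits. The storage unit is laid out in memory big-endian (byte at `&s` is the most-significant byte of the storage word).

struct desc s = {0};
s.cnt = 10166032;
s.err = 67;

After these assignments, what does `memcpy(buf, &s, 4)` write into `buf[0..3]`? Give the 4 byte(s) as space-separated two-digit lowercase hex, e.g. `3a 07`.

[7+:25] cnt=10166032 & 0x1ffffff = 0x9b1f10; word=0x4d8f8800
[0+:7] err=67 & 0x7f = 0x43; word=0x4d8f8843
word = 0x4d8f8843 → big-endian bytes:
  [0]=0x4d  [1]=0x8f  [2]=0x88  [3]=0x43

4d 8f 88 43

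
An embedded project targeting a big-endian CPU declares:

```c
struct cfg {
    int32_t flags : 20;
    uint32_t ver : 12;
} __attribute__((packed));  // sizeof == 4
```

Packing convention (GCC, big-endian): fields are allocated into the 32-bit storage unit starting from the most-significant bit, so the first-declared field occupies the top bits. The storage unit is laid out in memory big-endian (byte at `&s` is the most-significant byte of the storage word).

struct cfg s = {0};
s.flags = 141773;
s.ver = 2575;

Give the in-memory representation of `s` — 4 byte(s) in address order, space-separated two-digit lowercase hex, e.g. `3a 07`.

22 9c da 0f

flags:20 = 141773 → 0x229cd << 12 → word 0x229cd000
ver:12 = 2575 → 0xa0f << 0 → word 0x229cda0f
word = 0x229cda0f → big-endian bytes:
  [0]=0x22  [1]=0x9c  [2]=0xda  [3]=0x0f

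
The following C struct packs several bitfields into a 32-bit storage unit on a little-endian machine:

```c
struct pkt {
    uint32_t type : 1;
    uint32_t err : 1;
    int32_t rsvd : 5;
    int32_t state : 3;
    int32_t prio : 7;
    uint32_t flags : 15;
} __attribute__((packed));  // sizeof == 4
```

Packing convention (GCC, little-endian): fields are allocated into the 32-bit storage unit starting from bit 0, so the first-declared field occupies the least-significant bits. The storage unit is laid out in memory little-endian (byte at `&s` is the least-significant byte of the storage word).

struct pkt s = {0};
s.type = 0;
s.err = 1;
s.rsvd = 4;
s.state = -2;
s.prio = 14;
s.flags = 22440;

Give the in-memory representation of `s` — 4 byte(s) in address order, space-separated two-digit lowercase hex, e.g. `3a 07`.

12 3b 50 af

type (1b) val=0 bits=0x0 at bit 0: 0x00000000
err (1b) val=1 bits=0x1 at bit 1: 0x00000002
rsvd (5b) val=4 bits=0x4 at bit 2: 0x00000012
state (3b) val=-2 bits=0x6 at bit 7: 0x00000312
prio (7b) val=14 bits=0xe at bit 10: 0x00003b12
flags (15b) val=22440 bits=0x57a8 at bit 17: 0xaf503b12
word = 0xaf503b12 → little-endian bytes:
  [0]=0x12  [1]=0x3b  [2]=0x50  [3]=0xaf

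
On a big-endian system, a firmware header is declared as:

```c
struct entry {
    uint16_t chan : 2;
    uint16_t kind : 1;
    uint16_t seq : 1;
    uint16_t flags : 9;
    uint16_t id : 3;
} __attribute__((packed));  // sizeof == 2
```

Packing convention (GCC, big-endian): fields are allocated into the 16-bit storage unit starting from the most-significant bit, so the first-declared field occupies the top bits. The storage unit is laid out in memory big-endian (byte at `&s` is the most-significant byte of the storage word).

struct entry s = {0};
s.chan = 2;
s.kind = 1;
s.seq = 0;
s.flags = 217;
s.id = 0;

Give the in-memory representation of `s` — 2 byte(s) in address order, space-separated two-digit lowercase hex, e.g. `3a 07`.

a6 c8

[14+:2] chan=2 & 0x3 = 0x2; word=0x8000
[13+:1] kind=1 & 0x1 = 0x1; word=0xa000
[12+:1] seq=0 & 0x1 = 0x0; word=0xa000
[3+:9] flags=217 & 0x1ff = 0xd9; word=0xa6c8
[0+:3] id=0 & 0x7 = 0x0; word=0xa6c8
word = 0xa6c8 → big-endian bytes:
  [0]=0xa6  [1]=0xc8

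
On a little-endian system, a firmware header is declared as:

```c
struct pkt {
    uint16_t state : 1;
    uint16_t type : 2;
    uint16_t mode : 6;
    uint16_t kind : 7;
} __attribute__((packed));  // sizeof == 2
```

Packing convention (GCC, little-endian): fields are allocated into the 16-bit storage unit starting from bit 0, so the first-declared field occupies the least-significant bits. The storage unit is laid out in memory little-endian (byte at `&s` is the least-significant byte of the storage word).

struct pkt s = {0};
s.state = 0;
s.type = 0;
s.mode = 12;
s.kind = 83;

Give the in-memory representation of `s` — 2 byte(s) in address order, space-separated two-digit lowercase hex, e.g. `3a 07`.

60 a6

state (1b) val=0 bits=0x0 at bit 0: 0x0000
type (2b) val=0 bits=0x0 at bit 1: 0x0000
mode (6b) val=12 bits=0xc at bit 3: 0x0060
kind (7b) val=83 bits=0x53 at bit 9: 0xa660
word = 0xa660 → little-endian bytes:
  [0]=0x60  [1]=0xa6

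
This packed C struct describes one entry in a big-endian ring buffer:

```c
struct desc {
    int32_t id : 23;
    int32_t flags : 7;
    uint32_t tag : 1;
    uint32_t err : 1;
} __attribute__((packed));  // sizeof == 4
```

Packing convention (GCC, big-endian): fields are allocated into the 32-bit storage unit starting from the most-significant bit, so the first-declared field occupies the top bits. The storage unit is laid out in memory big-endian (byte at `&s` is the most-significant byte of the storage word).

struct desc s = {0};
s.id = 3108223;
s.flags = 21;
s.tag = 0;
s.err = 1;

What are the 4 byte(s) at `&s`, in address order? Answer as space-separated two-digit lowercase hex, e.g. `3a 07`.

5e da fe 55

[9+:23] id=3108223 & 0x7fffff = 0x2f6d7f; word=0x5edafe00
[2+:7] flags=21 & 0x7f = 0x15; word=0x5edafe54
[1+:1] tag=0 & 0x1 = 0x0; word=0x5edafe54
[0+:1] err=1 & 0x1 = 0x1; word=0x5edafe55
word = 0x5edafe55 → big-endian bytes:
  [0]=0x5e  [1]=0xda  [2]=0xfe  [3]=0x55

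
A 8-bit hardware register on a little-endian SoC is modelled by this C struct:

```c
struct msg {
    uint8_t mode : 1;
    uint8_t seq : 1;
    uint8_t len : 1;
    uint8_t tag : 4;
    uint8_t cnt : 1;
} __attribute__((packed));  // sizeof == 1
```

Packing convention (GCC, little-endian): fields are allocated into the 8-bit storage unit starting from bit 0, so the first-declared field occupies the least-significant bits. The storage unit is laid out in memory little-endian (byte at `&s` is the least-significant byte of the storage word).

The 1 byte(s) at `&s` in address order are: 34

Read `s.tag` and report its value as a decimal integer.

6

[0]=0x34 (little-endian) → word 0x34
mode [0+:1] = (word>>0) & 0x1 = 0
seq [1+:1] = (word>>1) & 0x1 = 0
len [2+:1] = (word>>2) & 0x1 = 1
tag [3+:4] = (word>>3) & 0xf = 6  ←
cnt [7+:1] = (word>>7) & 0x1 = 0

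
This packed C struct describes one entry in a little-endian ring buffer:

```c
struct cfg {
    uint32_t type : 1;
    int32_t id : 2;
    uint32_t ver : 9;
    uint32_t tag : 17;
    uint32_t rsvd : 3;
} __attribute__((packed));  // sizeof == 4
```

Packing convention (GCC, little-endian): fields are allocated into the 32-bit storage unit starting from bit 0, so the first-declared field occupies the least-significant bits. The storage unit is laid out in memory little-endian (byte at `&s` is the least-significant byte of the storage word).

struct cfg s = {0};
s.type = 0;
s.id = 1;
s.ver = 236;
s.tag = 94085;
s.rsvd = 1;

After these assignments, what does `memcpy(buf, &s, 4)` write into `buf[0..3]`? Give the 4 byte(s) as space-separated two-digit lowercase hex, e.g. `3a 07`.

type:1 = 0 → 0x0 << 0 → word 0x00000000
id:2 = 1 → 0x1 << 1 → word 0x00000002
ver:9 = 236 → 0xec << 3 → word 0x00000762
tag:17 = 94085 → 0x16f85 << 12 → word 0x16f85762
rsvd:3 = 1 → 0x1 << 29 → word 0x36f85762
word = 0x36f85762 → little-endian bytes:
  [0]=0x62  [1]=0x57  [2]=0xf8  [3]=0x36

62 57 f8 36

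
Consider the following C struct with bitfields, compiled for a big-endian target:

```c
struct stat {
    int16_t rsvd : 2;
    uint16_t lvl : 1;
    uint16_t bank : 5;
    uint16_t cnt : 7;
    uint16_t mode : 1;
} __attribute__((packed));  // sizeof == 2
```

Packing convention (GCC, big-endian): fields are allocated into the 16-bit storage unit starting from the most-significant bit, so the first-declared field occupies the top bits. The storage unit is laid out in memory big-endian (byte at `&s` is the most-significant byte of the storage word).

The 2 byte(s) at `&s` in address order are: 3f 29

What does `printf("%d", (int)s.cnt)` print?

20

[0]=0x3f [1]=0x29 (big-endian) → word 0x3f29
rsvd:2 @ bit 14 → (0x3f29>>14)&0x3 = 0x0
lvl:1 @ bit 13 → (0x3f29>>13)&0x1 = 0x1
bank:5 @ bit 8 → (0x3f29>>8)&0x1f = 0x1f
cnt:7 @ bit 1 → (0x3f29>>1)&0x7f = 0x14  ←
mode:1 @ bit 0 → (0x3f29>>0)&0x1 = 0x1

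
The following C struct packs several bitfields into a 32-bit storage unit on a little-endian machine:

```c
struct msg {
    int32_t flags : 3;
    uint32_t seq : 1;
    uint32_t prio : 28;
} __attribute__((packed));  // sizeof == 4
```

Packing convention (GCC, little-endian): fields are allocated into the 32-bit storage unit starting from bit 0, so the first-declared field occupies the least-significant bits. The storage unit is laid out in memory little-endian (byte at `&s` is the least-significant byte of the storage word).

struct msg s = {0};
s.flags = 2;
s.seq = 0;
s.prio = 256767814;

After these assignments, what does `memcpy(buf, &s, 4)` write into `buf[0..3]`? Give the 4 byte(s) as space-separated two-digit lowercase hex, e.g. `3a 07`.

[0+:3] flags=2 & 0x7 = 0x2; word=0x00000002
[3+:1] seq=0 & 0x1 = 0x0; word=0x00000002
[4+:28] prio=256767814 & 0xfffffff = 0xf4df746; word=0xf4df7462
word = 0xf4df7462 → little-endian bytes:
  [0]=0x62  [1]=0x74  [2]=0xdf  [3]=0xf4

62 74 df f4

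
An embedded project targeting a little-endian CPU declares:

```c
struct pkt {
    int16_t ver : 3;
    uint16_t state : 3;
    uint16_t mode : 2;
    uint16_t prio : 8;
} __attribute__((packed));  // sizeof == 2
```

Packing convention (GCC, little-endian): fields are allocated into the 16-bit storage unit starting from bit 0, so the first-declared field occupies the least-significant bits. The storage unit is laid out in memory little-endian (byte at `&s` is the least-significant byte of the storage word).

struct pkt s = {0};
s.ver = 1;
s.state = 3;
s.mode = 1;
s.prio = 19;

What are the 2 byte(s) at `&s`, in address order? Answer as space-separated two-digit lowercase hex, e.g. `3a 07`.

[0+:3] ver=1 & 0x7 = 0x1; word=0x0001
[3+:3] state=3 & 0x7 = 0x3; word=0x0019
[6+:2] mode=1 & 0x3 = 0x1; word=0x0059
[8+:8] prio=19 & 0xff = 0x13; word=0x1359
word = 0x1359 → little-endian bytes:
  [0]=0x59  [1]=0x13

59 13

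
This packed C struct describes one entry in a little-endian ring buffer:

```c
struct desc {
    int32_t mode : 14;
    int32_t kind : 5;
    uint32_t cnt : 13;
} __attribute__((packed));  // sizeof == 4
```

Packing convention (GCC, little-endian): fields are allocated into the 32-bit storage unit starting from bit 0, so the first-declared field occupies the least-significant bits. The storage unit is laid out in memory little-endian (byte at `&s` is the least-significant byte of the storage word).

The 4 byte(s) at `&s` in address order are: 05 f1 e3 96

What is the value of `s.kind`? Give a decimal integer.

[0]=0x05 [1]=0xf1 [2]=0xe3 [3]=0x96 (little-endian) → word 0x96e3f105
mode:14 @ bit 0 → (0x96e3f105>>0)&0x3fff = 0x3105
kind:5 @ bit 14 → (0x96e3f105>>14)&0x1f = 0xf  ←
cnt:13 @ bit 19 → (0x96e3f105>>19)&0x1fff = 0x12dc
kind signed 5b, MSB=0: value = 15

15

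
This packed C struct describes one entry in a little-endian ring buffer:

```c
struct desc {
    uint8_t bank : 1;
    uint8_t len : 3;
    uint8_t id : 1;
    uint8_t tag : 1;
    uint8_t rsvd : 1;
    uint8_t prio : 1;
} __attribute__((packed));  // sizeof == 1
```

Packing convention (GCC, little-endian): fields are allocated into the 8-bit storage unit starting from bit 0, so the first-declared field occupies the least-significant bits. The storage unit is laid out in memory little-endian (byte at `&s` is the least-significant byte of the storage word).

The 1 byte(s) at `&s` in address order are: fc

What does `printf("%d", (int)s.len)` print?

6

[0]=0xfc (little-endian) → word 0xfc
bank [0+:1] = (word>>0) & 0x1 = 0
len [1+:3] = (word>>1) & 0x7 = 6  ←
id [4+:1] = (word>>4) & 0x1 = 1
tag [5+:1] = (word>>5) & 0x1 = 1
rsvd [6+:1] = (word>>6) & 0x1 = 1
prio [7+:1] = (word>>7) & 0x1 = 1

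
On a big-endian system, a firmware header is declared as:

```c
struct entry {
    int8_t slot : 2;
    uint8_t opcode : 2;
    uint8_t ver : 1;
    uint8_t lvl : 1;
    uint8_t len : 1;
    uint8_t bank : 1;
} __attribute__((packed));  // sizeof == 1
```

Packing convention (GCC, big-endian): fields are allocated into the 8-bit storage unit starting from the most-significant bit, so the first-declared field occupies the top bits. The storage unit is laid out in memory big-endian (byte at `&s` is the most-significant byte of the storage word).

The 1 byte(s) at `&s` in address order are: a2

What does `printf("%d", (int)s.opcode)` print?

2

[0]=0xa2 (big-endian) → word 0xa2
slot [6+:2] = (word>>6) & 0x3 = 2
opcode [4+:2] = (word>>4) & 0x3 = 2  ←
ver [3+:1] = (word>>3) & 0x1 = 0
lvl [2+:1] = (word>>2) & 0x1 = 0
len [1+:1] = (word>>1) & 0x1 = 1
bank [0+:1] = (word>>0) & 0x1 = 0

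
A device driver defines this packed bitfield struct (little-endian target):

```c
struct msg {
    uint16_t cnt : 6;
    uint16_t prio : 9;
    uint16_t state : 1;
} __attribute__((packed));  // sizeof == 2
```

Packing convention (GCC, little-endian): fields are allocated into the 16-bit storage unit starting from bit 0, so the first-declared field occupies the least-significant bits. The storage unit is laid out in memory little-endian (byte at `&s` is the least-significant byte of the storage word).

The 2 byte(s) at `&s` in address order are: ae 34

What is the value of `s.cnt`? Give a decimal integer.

46

[0]=0xae [1]=0x34 (little-endian) → word 0x34ae
cnt:6 @ bit 0 → (0x34ae>>0)&0x3f = 0x2e  ←
prio:9 @ bit 6 → (0x34ae>>6)&0x1ff = 0xd2
state:1 @ bit 15 → (0x34ae>>15)&0x1 = 0x0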